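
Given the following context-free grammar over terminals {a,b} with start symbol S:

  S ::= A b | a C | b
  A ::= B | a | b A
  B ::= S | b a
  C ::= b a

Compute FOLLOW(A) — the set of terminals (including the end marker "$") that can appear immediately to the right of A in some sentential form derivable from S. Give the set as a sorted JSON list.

FIRST iteration:
[1]
  A via A→a: +{a}
  A via A→b A: +{b}
  B via B→b a: +{b}
  C via C→b a: +{b}
  S via S→A b: +{a,b}
  S: {a,b}  A: {a,b}  B: {b}  C: {b}
[2]
  B via B→S: +{a}
  S: {a,b}  A: {a,b}  B: {a,b}  C: {b}
[3] (stable)
  S: {a,b}  A: {a,b}  B: {a,b}  C: {b}

Compute FOLLOW by fixpoint:
FOLLOW(S) := {$}
pass 1:
  S→A b: FOLLOW(A) ⊇ FIRST(b) = {b}; new: +{b}
  S→a C: FOLLOW(C) ⊇ FOLLOW(S) ⊇ {$}; new: +{$}
  FOLLOW(S)={$}  FOLLOW(A)={b}  FOLLOW(B)={}  FOLLOW(C)={$}
pass 2:
  A→B: FOLLOW(B) ⊇ FOLLOW(A) ⊇ {b}; new: +{b}
  B→S: FOLLOW(S) ⊇ FOLLOW(B) ⊇ {b}; new: +{b}
  S→a C: FOLLOW(C) ⊇ FOLLOW(S) ⊇ {$,b}; new: +{b}
  FOLLOW(S)={$,b}  FOLLOW(A)={b}  FOLLOW(B)={b}  FOLLOW(C)={$,b}
pass 3: — fixpoint
  FOLLOW(S)={$,b}  FOLLOW(A)={b}  FOLLOW(B)={b}  FOLLOW(C)={$,b}

FOLLOW(A) = ["b"]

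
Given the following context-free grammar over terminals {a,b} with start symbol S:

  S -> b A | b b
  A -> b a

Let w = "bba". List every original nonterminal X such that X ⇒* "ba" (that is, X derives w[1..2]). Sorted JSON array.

Convert to CNF:
  S -> T0 A | T0 T0
  A -> T0 T1
  T0 -> b
  T1 -> a

CYK fill — only the sub-triangle for w[1..2]:
  cell(1,1) b: {T0}  orig:{}
  cell(2,2) a: {T1}  orig:{}
  cell(1,2) ba: {A}

Original NTs in T[1,2] deriving "ba": ["A"]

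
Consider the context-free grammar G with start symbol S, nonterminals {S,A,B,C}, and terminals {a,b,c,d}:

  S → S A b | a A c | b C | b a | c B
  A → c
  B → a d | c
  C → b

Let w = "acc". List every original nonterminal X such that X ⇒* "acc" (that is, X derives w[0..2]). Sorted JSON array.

Convert to CNF:
  S -> S X4 | T0 X5 | T2 C | T2 T0 | T3 B
  A -> c
  B -> T0 T1 | c
  C -> b
  T0 -> a
  T1 -> d
  T2 -> b
  T3 -> c
  X4 -> A T2
  X5 -> A T3

CYK table (by increasing span) (cells [i..j] with 0 ≤ i ≤ j ≤ 2 only):
  T[0,0] 'a' = {T0}  orig:{}
  T[1,1] 'c' = {A,B,T3}  orig:{A,B}
  T[2,2] 'c' = {A,B,T3}  orig:{A,B}
  T[0,1] 'ac' = ∅
  T[1,2] 'cc' = {S,X5}  orig:{S}
  T[0,2] 'acc' = {S}

Original NTs in T[0,2] deriving "acc": ["S"]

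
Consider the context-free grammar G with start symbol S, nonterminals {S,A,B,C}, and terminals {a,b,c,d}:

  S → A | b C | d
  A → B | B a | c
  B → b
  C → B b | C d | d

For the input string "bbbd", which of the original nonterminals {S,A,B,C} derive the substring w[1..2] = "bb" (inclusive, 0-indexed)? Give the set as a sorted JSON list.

CNF form of G:
  S -> B T0 | T1 C | b | c | d
  A -> B T0 | b | c
  B -> b
  C -> B T1 | C T2 | d
  T0 -> a
  T1 -> b
  T2 -> d

Fill CYK table bottom-up, restricted to cells inside w[1..2]:
  [1..1]={A,B,S,T1}  "b"  orig:{A,B,S}
  [2..2]={A,B,S,T1}  "b"  orig:{A,B,S}
  [1..2]={C}  "bb"

Original NTs in T[1,2] deriving "bb": ["C"]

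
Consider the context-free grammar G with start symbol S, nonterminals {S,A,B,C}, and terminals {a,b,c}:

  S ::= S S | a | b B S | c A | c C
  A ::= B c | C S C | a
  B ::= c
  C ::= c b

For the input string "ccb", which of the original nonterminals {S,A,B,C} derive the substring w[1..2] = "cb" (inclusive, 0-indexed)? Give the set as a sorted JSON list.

Convert to CNF:
  S -> S S | T0 A | T0 C | T1 X3 | a
  A -> B T0 | C X2 | a
  B -> c
  C -> T0 T1
  T0 -> c
  T1 -> b
  X2 -> S C
  X3 -> B S

Fill CYK table bottom-up — only the sub-triangle for w[1..2]:
  T[1,1] 'c' = {B,T0}  orig:{B}
  T[2,2] 'b' = {T1}  orig:{}
  T[1,2] 'cb' = {C}

Original NTs in T[1,2] deriving "cb": ["C"]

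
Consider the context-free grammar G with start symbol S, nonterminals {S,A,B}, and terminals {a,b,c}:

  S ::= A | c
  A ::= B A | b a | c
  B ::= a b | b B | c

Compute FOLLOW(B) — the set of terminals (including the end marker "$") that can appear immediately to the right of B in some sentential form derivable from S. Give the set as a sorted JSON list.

Compute FIRST by fixpoint:
round 1:
  A via A→b a: +{b}
  A via A→c: +{c}
  B via B→a b: +{a}
  B via B→b B: +{b}
  B via B→c: +{c}
  S via S→A: +{b,c}
  FIRST[S]={b,c}  FIRST[A]={b,c}  FIRST[B]={a,b,c}
round 2:
  A via A→B A: +{a}
  S via S→A: +{a}
  FIRST[S]={a,b,c}  FIRST[A]={a,b,c}  FIRST[B]={a,b,c}
round 3: — fixpoint
  FIRST[S]={a,b,c}  FIRST[A]={a,b,c}  FIRST[B]={a,b,c}

FOLLOW iteration:
FOLLOW(S) := {$}
round 1:
  A→B A: FOLLOW(B) ⊇ FIRST(A) = {a,b,c}; new: +{a,b,c}
  S→A: FOLLOW(A) ⊇ FOLLOW(S) ⊇ {$}; new: +{$}
  FOLLOW(S)={$}  FOLLOW(A)={$}  FOLLOW(B)={a,b,c}
round 2: (no change)
  FOLLOW(S)={$}  FOLLOW(A)={$}  FOLLOW(B)={a,b,c}

FOLLOW(B) = ["a", "b", "c"]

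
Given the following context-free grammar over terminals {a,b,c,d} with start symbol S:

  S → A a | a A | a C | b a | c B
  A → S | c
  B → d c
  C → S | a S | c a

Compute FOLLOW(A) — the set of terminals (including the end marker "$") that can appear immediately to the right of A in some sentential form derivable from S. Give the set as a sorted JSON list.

FIRST iteration:
round 1:
  A via A→c: +{c}
  B via B→d c: +{d}
  C via C→a S: +{a}
  C via C→c a: +{c}
  S via S→A a: +{c}
  S via S→a A: +{a}
  S via S→b a: +{b}
  FIRST(S)={a,b,c}  FIRST(A)={c}  FIRST(B)={d}  FIRST(C)={a,c}
round 2:
  A via A→S: +{a,b}
  C via C→S: +{b}
  FIRST(S)={a,b,c}  FIRST(A)={a,b,c}  FIRST(B)={d}  FIRST(C)={a,b,c}
round 3: — fixpoint
  FIRST(S)={a,b,c}  FIRST(A)={a,b,c}  FIRST(B)={d}  FIRST(C)={a,b,c}

FOLLOW iteration:
FOLLOW(S) := {$}
round 1:
  S→A a: FOLLOW(A) ⊇ FIRST(a) = {a}; new: +{a}
  S→a A: FOLLOW(A) ⊇ FOLLOW(S) ⊇ {$}; new: +{$}
  S→a C: FOLLOW(C) ⊇ FOLLOW(S) ⊇ {$}; new: +{$}
  S→c B: FOLLOW(B) ⊇ FOLLOW(S) ⊇ {$}; new: +{$}
  S: {$}  A: {$,a}  B: {$}  C: {$}
round 2:
  A→S: FOLLOW(S) ⊇ FOLLOW(A) ⊇ {$,a}; new: +{a}
  S→a C: FOLLOW(C) ⊇ FOLLOW(S) ⊇ {$,a}; new: +{a}
  S→c B: FOLLOW(B) ⊇ FOLLOW(S) ⊇ {$,a}; new: +{a}
  S: {$,a}  A: {$,a}  B: {$,a}  C: {$,a}
round 3: (no change)
  S: {$,a}  A: {$,a}  B: {$,a}  C: {$,a}

FOLLOW(A) = ["$", "a"]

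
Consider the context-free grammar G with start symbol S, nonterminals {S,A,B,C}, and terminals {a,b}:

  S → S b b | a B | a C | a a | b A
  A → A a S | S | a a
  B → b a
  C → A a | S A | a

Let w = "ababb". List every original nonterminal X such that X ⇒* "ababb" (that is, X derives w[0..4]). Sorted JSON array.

CNF form of G:
  S -> S X4 | T0 B | T0 C | T0 T0 | T1 A
  A -> A X2 | S X3 | T0 B | T0 C | T0 T0 | T1 A
  B -> T1 T0
  C -> A T0 | S A | a
  T0 -> a
  T1 -> b
  X2 -> T0 S
  X3 -> T1 T1
  X4 -> T1 T1

CYK table (by increasing span) (cells [i..j] with 0 ≤ i ≤ j ≤ 4 only):
  cell(0,0) a: {C,T0}  orig:{C}
  cell(1,1) b: {T1}  orig:{}
  cell(2,2) a: {C,T0}  orig:{C}
  cell(3,3) b: {T1}  orig:{}
  cell(4,4) b: {T1}  orig:{}
  cell(0,1) ab: ∅
  cell(1,2) ba: {B}
  cell(2,3) ab: ∅
  cell(3,4) bb: {X3,X4}  orig:{}
  cell(0,2) aba: {A,S}
  cell(1,3) bab: ∅
  cell(2,4) abb: ∅
  cell(0,3) abab: ∅
  cell(1,4) babb: ∅
  cell(0,4) ababb: {A,S}

Original NTs in T[0,4] deriving "ababb": ["A", "S"]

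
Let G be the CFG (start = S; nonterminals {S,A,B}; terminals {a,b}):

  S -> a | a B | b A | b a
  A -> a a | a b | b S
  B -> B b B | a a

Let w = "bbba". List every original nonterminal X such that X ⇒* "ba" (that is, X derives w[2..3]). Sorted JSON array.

Convert to CNF:
  S -> T0 B | T1 A | T1 T0 | a
  A -> T0 T0 | T0 T1 | T1 S
  B -> B X2 | T0 T0
  T0 -> a
  T1 -> b
  X2 -> T1 B

CYK table (by increasing span), restricted to cells inside w[2..3]:
  T[2,2] 'b' = {T1}  orig:{}
  T[3,3] 'a' = {S,T0}  orig:{S}
  T[2,3] 'ba' = {A,S}

Original NTs in T[2,3] deriving "ba": ["A", "S"]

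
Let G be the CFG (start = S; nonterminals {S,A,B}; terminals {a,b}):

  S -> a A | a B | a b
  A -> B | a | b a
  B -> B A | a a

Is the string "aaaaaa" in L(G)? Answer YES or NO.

Convert to CNF:
  S -> T0 A | T0 B | T0 T1
  A -> B A | T0 T0 | T1 T0 | a
  B -> B A | T0 T0
  T0 -> a
  T1 -> b

CYK table (by increasing span):
  cell(0,0) a: {A,T0}  orig:{A}
  cell(1,1) a: {A,T0}  orig:{A}
  cell(2,2) a: {A,T0}  orig:{A}
  cell(3,3) a: {A,T0}  orig:{A}
  cell(4,4) a: {A,T0}  orig:{A}
  cell(5,5) a: {A,T0}  orig:{A}
  cell(0,1) aa: {A,B,S}
  cell(1,2) aa: {A,B,S}
  cell(2,3) aa: {A,B,S}
  cell(3,4) aa: {A,B,S}
  cell(4,5) aa: {A,B,S}
  cell(0,2) aaa: {A,B,S}
  cell(1,3) aaa: {A,B,S}
  cell(2,4) aaa: {A,B,S}
  cell(3,5) aaa: {A,B,S}
  cell(0,3) aaaa: {A,B,S}
  cell(1,4) aaaa: {A,B,S}
  cell(2,5) aaaa: {A,B,S}
  cell(0,4) aaaaa: {A,B,S}
  cell(1,5) aaaaa: {A,B,S}
  cell(0,5) aaaaaa: {A,B,S}

S ∈ T[0,5] ⇒ YES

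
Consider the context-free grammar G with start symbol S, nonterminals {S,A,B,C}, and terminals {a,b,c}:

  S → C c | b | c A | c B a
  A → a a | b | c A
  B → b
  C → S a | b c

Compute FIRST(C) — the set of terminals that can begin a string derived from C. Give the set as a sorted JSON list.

Compute FIRST by fixpoint:
[1]
  A via A→a a: +{a}
  A via A→b: +{b}
  A via A→c A: +{c}
  B via B→b: +{b}
  C via C→b c: +{b}
  S via S→C c: +{b}
  S via S→c A: +{c}
  FIRST(S)={b,c}  FIRST(A)={a,b,c}  FIRST(B)={b}  FIRST(C)={b}
[2]
  C via C→S a: +{c}
  FIRST(S)={b,c}  FIRST(A)={a,b,c}  FIRST(B)={b}  FIRST(C)={b,c}
[3] — fixpoint
  FIRST(S)={b,c}  FIRST(A)={a,b,c}  FIRST(B)={b}  FIRST(C)={b,c}

FIRST(C) = ["b", "c"]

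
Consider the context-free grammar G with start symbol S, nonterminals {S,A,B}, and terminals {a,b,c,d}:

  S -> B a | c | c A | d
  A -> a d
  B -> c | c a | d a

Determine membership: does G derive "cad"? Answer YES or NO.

Convert to CNF:
  S -> B T0 | T2 A | c | d
  A -> T0 T1
  B -> T1 T0 | T2 T0 | c
  T0 -> a
  T1 -> d
  T2 -> c

CYK table (by increasing span):
  cell(0,0) c: {B,S,T2}  orig:{B,S}
  cell(1,1) a: {T0}  orig:{}
  cell(2,2) d: {S,T1}  orig:{S}
  cell(0,1) ca: {B,S}
  cell(1,2) ad: {A}
  cell(0,2) cad: {S}

S ∈ T[0,2] ⇒ YES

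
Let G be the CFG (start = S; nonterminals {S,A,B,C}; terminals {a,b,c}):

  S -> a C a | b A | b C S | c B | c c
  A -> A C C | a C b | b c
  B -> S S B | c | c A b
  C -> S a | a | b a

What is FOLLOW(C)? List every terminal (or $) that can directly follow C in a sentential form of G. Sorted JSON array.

FIRST iteration:
iter 1:
  A via A→a C b: +{a}
  A via A→b c: +{b}
  B via B→c: +{c}
  C via C→a: +{a}
  C via C→b a: +{b}
  S via S→a C a: +{a}
  S via S→b A: +{b}
  S via S→c B: +{c}
  FIRST(S)={a,b,c}  FIRST(A)={a,b}  FIRST(B)={c}  FIRST(C)={a,b}
iter 2:
  B via B→S S B: +{a,b}
  C via C→S a: +{c}
  FIRST(S)={a,b,c}  FIRST(A)={a,b}  FIRST(B)={a,b,c}  FIRST(C)={a,b,c}
iter 3: (stable)
  FIRST(S)={a,b,c}  FIRST(A)={a,b}  FIRST(B)={a,b,c}  FIRST(C)={a,b,c}

FOLLOW sets:
initialize: $ ∈ FOLLOW(S)
iter 1:
  A→A C C: FOLLOW(A) ⊇ FIRST(C) = {a,b,c}; new: +{a,b,c}
  A→A C C: FOLLOW(C) ⊇ FIRST(C) = {a,b,c}; new: +{a,b,c}
  B→S S B: FOLLOW(S) ⊇ FIRST(S) = {a,b,c}; new: +{a,b,c}
  S→b A: FOLLOW(A) ⊇ FOLLOW(S) ⊇ {$,a,b,c}; new: +{$}
  S→c B: FOLLOW(B) ⊇ FOLLOW(S) ⊇ {$,a,b,c}; new: +{$,a,b,c}
  S: {$,a,b,c}  A: {$,a,b,c}  B: {$,a,b,c}  C: {a,b,c}
iter 2:
  A→A C C: FOLLOW(C) ⊇ FOLLOW(A) ⊇ {$,a,b,c}; new: +{$}
  S: {$,a,b,c}  A: {$,a,b,c}  B: {$,a,b,c}  C: {$,a,b,c}
iter 3: (no change)
  S: {$,a,b,c}  A: {$,a,b,c}  B: {$,a,b,c}  C: {$,a,b,c}

FOLLOW(C) = ["$", "a", "b", "c"]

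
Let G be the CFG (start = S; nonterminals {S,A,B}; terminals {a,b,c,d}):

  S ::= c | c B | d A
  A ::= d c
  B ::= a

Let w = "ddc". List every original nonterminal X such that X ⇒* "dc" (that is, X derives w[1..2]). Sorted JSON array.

Convert to CNF:
  S -> T0 A | T1 B | c
  A -> T0 T1
  B -> a
  T0 -> d
  T1 -> c

CYK table (by increasing span) (cells [i..j] with 1 ≤ i ≤ j ≤ 2 only):
  T[1,1] 'd' = {T0}  orig:{}
  T[2,2] 'c' = {S,T1}  orig:{S}
  T[1,2] 'dc' = {A}

Original NTs in T[1,2] deriving "dc": ["A"]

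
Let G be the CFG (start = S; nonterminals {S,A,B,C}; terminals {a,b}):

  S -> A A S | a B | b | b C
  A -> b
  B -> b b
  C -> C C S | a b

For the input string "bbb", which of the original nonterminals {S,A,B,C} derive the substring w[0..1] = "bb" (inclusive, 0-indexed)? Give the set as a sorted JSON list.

CNF form of G:
  S -> A X3 | T0 C | T1 B | b
  A -> b
  B -> T0 T0
  C -> C X2 | T1 T0
  T0 -> b
  T1 -> a
  X2 -> C S
  X3 -> A S

Fill CYK table bottom-up — only the sub-triangle for w[0..1]:
  [0..0]={A,S,T0}  "b"  orig:{A,S}
  [1..1]={A,S,T0}  "b"  orig:{A,S}
  [0..1]={B,X3}  "bb"  orig:{B}

Original NTs in T[0,1] deriving "bb": ["B"]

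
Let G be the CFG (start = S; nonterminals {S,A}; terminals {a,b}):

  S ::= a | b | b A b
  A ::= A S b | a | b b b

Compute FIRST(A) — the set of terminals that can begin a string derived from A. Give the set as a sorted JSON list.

FIRST sets, iterate to fixpoint:
pass 1:
  A via A→a: +{a}
  A via A→b b b: +{b}
  S via S→a: +{a}
  S via S→b: +{b}
  S: {a,b}  A: {a,b}
pass 2: (no change)
  S: {a,b}  A: {a,b}

FIRST(A) = ["a", "b"]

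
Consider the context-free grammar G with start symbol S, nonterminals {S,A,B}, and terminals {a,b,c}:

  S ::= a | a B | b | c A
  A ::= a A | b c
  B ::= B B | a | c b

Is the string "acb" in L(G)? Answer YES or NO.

Convert to CNF:
  S -> T0 B | T2 A | a | b
  A -> T0 A | T1 T2
  B -> B B | T2 T1 | a
  T0 -> a
  T1 -> b
  T2 -> c

CYK fill:
  cell(0,0) a: {B,S,T0}  orig:{B,S}
  cell(1,1) c: {T2}  orig:{}
  cell(2,2) b: {S,T1}  orig:{S}
  cell(0,1) ac: ∅
  cell(1,2) cb: {B}
  cell(0,2) acb: {B,S}

S ∈ T[0,2] ⇒ YES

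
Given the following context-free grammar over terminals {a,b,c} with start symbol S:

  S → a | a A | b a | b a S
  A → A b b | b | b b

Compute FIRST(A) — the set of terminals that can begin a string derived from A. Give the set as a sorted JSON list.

Compute FIRST by fixpoint:
round 1:
  A via A→b: +{b}
  S via S→a: +{a}
  S via S→b a: +{b}
  FIRST[S]={a,b}  FIRST[A]={b}
round 2: (no change)
  FIRST[S]={a,b}  FIRST[A]={b}

FIRST(A) = ["b"]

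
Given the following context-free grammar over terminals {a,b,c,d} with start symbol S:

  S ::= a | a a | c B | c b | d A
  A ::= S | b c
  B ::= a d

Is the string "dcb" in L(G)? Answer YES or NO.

Convert to CNF:
  S -> T0 T0 | T2 B | T2 T1 | T3 A | a
  A -> T0 T0 | T1 T2 | T2 B | T2 T1 | T3 A | a
  B -> T0 T3
  T0 -> a
  T1 -> b
  T2 -> c
  T3 -> d

CYK table (by increasing span):
  T[0,0] 'd' = {T3}  orig:{}
  T[1,1] 'c' = {T2}  orig:{}
  T[2,2] 'b' = {T1}  orig:{}
  T[0,1] 'dc' = ∅
  T[1,2] 'cb' = {A,S}
  T[0,2] 'dcb' = {A,S}

S ∈ T[0,2] ⇒ YES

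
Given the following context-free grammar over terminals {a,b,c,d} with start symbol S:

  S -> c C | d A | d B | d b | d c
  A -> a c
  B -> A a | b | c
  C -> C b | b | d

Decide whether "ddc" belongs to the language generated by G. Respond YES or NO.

Convert to CNF:
  S -> T1 C | T3 A | T3 B | T3 T1 | T3 T2
  A -> T0 T1
  B -> A T0 | b | c
  C -> C T2 | b | d
  T0 -> a
  T1 -> c
  T2 -> b
  T3 -> d

Fill CYK table bottom-up:
  T[0,0] 'd' = {C,T3}  orig:{C}
  T[1,1] 'd' = {C,T3}  orig:{C}
  T[2,2] 'c' = {B,T1}  orig:{B}
  T[0,1] 'dd' = ∅
  T[1,2] 'dc' = {S}
  T[0,2] 'ddc' = ∅

S ∉ T[0,2] ⇒ NO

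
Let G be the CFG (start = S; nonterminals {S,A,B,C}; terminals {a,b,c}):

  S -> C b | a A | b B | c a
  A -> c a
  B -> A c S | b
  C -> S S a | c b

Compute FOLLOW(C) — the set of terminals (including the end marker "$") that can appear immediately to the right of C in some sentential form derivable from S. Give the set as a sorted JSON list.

FIRST iteration:
iter 1:
  A via A→c a: +{c}
  B via B→A c S: +{c}
  B via B→b: +{b}
  C via C→c b: +{c}
  S via S→C b: +{c}
  S via S→a A: +{a}
  S via S→b B: +{b}
  FIRST[S]={a,b,c}  FIRST[A]={c}  FIRST[B]={b,c}  FIRST[C]={c}
iter 2:
  C via C→S S a: +{a,b}
  FIRST[S]={a,b,c}  FIRST[A]={c}  FIRST[B]={b,c}  FIRST[C]={a,b,c}
iter 3: — fixpoint
  FIRST[S]={a,b,c}  FIRST[A]={c}  FIRST[B]={b,c}  FIRST[C]={a,b,c}

FOLLOW sets:
FOLLOW(S) := {$}
round 1:
  B→A c S: FOLLOW(A) ⊇ FIRST(c) = {c}; new: +{c}
  C→S S a: FOLLOW(S) ⊇ FIRST(S) = {a,b,c}; new: +{a,b,c}
  S→C b: FOLLOW(C) ⊇ FIRST(b) = {b}; new: +{b}
  S→a A: FOLLOW(A) ⊇ FOLLOW(S) ⊇ {$,a,b,c}; new: +{$,a,b}
  S→b B: FOLLOW(B) ⊇ FOLLOW(S) ⊇ {$,a,b,c}; new: +{$,a,b,c}
  FOLLOW(S)={$,a,b,c}  FOLLOW(A)={$,a,b,c}  FOLLOW(B)={$,a,b,c}  FOLLOW(C)={b}
round 2: — fixpoint
  FOLLOW(S)={$,a,b,c}  FOLLOW(A)={$,a,b,c}  FOLLOW(B)={$,a,b,c}  FOLLOW(C)={b}

FOLLOW(C) = ["b"]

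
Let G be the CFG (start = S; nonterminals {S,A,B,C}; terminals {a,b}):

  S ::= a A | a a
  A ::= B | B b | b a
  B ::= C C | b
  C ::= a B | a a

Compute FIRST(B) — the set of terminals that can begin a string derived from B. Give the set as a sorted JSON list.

Compute FIRST by fixpoint:
round 1:
  A via A→b a: +{b}
  B via B→b: +{b}
  C via C→a B: +{a}
  S via S→a A: +{a}
  S: {a}  A: {b}  B: {b}  C: {a}
round 2:
  B via B→C C: +{a}
  S: {a}  A: {b}  B: {a,b}  C: {a}
round 3:
  A via A→B: +{a}
  S: {a}  A: {a,b}  B: {a,b}  C: {a}
round 4: (no change)
  S: {a}  A: {a,b}  B: {a,b}  C: {a}

FIRST(B) = ["a", "b"]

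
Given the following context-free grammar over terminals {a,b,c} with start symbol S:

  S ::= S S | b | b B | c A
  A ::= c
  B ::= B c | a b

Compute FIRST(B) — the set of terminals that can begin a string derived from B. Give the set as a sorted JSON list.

FIRST sets, iterate to fixpoint:
pass 1:
  A via A→c: +{c}
  B via B→a b: +{a}
  S via S→b: +{b}
  S via S→c A: +{c}
  FIRST[S]={b,c}  FIRST[A]={c}  FIRST[B]={a}
pass 2: (no change)
  FIRST[S]={b,c}  FIRST[A]={c}  FIRST[B]={a}

FIRST(B) = ["a"]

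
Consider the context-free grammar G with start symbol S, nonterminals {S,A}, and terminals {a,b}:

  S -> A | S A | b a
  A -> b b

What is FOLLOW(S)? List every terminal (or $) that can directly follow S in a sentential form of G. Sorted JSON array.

FIRST iteration:
pass 1:
  A via A→b b: +{b}
  S via S→A: +{b}
  FIRST[S]={b}  FIRST[A]={b}
pass 2: (no change)
  FIRST[S]={b}  FIRST[A]={b}

FOLLOW iteration:
FOLLOW(S) := {$}
round 1:
  S→A: FOLLOW(A) ⊇ FOLLOW(S) ⊇ {$}; new: +{$}
  S→S A: FOLLOW(S) ⊇ FIRST(A) = {b}; new: +{b}
  S→S A: FOLLOW(A) ⊇ FOLLOW(S) ⊇ {$,b}; new: +{b}
  FOLLOW(S)={$,b}  FOLLOW(A)={$,b}
round 2: done
  FOLLOW(S)={$,b}  FOLLOW(A)={$,b}

FOLLOW(S) = ["$", "b"]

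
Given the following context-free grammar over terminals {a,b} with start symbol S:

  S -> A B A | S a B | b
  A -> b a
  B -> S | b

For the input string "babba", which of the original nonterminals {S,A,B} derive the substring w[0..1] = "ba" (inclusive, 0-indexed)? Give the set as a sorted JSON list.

Convert to CNF:
  S -> A X4 | S X5 | b
  A -> T0 T1
  B -> A X2 | S X3 | b
  T0 -> b
  T1 -> a
  X2 -> B A
  X3 -> T1 B
  X4 -> B A
  X5 -> T1 B

Fill CYK table bottom-up, restricted to cells inside w[0..1]:
  T[0,0] 'b' = {B,S,T0}  orig:{B,S}
  T[1,1] 'a' = {T1}  orig:{}
  T[0,1] 'ba' = {A}

Original NTs in T[0,1] deriving "ba": ["A"]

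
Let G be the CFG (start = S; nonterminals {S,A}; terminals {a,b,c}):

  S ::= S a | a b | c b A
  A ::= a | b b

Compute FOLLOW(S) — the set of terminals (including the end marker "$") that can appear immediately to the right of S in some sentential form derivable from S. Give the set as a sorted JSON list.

Compute FIRST by fixpoint:
pass 1:
  A via A→a: +{a}
  A via A→b b: +{b}
  S via S→a b: +{a}
  S via S→c b A: +{c}
  S: {a,c}  A: {a,b}
pass 2: (stable)
  S: {a,c}  A: {a,b}

FOLLOW iteration:
FOLLOW(S) := {$}
round 1:
  S→S a: FOLLOW(S) ⊇ FIRST(a) = {a}; new: +{a}
  S→c b A: FOLLOW(A) ⊇ FOLLOW(S) ⊇ {$,a}; new: +{$,a}
  FOLLOW(S)={$,a}  FOLLOW(A)={$,a}
round 2: — fixpoint
  FOLLOW(S)={$,a}  FOLLOW(A)={$,a}

FOLLOW(S) = ["$", "a"]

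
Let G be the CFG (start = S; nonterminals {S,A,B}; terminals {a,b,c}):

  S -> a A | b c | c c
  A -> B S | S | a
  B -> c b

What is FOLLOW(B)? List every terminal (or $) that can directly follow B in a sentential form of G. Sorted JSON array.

FIRST sets, iterate to fixpoint:
iter 1:
  A via A→a: +{a}
  B via B→c b: +{c}
  S via S→a A: +{a}
  S via S→b c: +{b}
  S via S→c c: +{c}
  S: {a,b,c}  A: {a}  B: {c}
iter 2:
  A via A→B S: +{c}
  A via A→S: +{b}
  S: {a,b,c}  A: {a,b,c}  B: {c}
iter 3: (no change)
  S: {a,b,c}  A: {a,b,c}  B: {c}

Compute FOLLOW by fixpoint:
seed FOLLOW(S) with $
round 1:
  A→B S: FOLLOW(B) ⊇ FIRST(S) = {a,b,c}; new: +{a,b,c}
  S→a A: FOLLOW(A) ⊇ FOLLOW(S) ⊇ {$}; new: +{$}
  S: {$}  A: {$}  B: {a,b,c}
round 2: (no change)
  S: {$}  A: {$}  B: {a,b,c}

FOLLOW(B) = ["a", "b", "c"]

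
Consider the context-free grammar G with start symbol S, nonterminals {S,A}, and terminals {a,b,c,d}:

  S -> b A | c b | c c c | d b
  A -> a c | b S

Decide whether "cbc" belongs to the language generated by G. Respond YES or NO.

CNF form of G:
  S -> T1 T2 | T1 X4 | T2 A | T3 T2
  A -> T0 T1 | T2 S
  T0 -> a
  T1 -> c
  T2 -> b
  T3 -> d
  X4 -> T1 T1

Fill CYK table bottom-up:
  cell(0,0) c: {T1}  orig:{}
  cell(1,1) b: {T2}  orig:{}
  cell(2,2) c: {T1}  orig:{}
  cell(0,1) cb: {S}
  cell(1,2) bc: ∅
  cell(0,2) cbc: ∅

S ∉ T[0,2] ⇒ NO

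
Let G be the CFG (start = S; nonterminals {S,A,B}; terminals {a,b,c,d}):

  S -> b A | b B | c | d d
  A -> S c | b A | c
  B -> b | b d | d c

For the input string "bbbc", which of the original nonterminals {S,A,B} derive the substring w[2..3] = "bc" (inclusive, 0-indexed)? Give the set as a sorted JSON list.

CNF form of G:
  S -> T1 A | T1 B | T2 T2 | c
  A -> S T0 | T1 A | c
  B -> T1 T2 | T2 T0 | b
  T0 -> c
  T1 -> b
  T2 -> d

CYK table (by increasing span) — only the sub-triangle for w[2..3]:
  T[2,2] 'b' = {B,T1}  orig:{B}
  T[3,3] 'c' = {A,S,T0}  orig:{A,S}
  T[2,3] 'bc' = {A,S}

Original NTs in T[2,3] deriving "bc": ["A", "S"]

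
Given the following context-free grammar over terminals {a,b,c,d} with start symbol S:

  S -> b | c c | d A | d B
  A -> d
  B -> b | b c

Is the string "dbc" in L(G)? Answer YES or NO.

CNF form of G:
  S -> T1 T1 | T2 A | T2 B | b
  A -> d
  B -> T0 T1 | b
  T0 -> b
  T1 -> c
  T2 -> d

CYK fill:
  T[0,0] 'd' = {A,T2}  orig:{A}
  T[1,1] 'b' = {B,S,T0}  orig:{B,S}
  T[2,2] 'c' = {T1}  orig:{}
  T[0,1] 'db' = {S}
  T[1,2] 'bc' = {B}
  T[0,2] 'dbc' = {S}

S ∈ T[0,2] ⇒ YES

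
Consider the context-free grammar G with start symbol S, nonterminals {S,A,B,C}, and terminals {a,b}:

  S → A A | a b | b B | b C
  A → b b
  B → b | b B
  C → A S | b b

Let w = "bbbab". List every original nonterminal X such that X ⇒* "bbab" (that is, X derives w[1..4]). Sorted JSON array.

Convert to CNF:
  S -> A A | T0 B | T0 C | T1 T0
  A -> T0 T0
  B -> T0 B | b
  C -> A S | T0 T0
  T0 -> b
  T1 -> a

Fill CYK table bottom-up, restricted to cells inside w[1..4]:
  [1..1]={B,T0}  "b"  orig:{B}
  [2..2]={B,T0}  "b"  orig:{B}
  [3..3]={T1}  "a"  orig:{}
  [4..4]={B,T0}  "b"  orig:{B}
  [1..2]={A,B,C,S}  "bb"
  [2..3]=∅  "ba"
  [3..4]={S}  "ab"
  [1..3]=∅  "bba"
  [2..4]=∅  "bab"
  [1..4]={C}  "bbab"

Original NTs in T[1,4] deriving "bbab": ["C"]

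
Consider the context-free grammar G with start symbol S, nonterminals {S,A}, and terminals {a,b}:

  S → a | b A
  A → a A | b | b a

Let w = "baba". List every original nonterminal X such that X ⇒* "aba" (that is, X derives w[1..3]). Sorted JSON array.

CNF form of G:
  S -> T1 A | a
  A -> T0 A | T1 T0 | b
  T0 -> a
  T1 -> b

CYK fill (cells [i..j] with 1 ≤ i ≤ j ≤ 3 only):
  [1..1]={S,T0}  "a"  orig:{S}
  [2..2]={A,T1}  "b"  orig:{A}
  [3..3]={S,T0}  "a"  orig:{S}
  [1..2]={A}  "ab"
  [2..3]={A}  "ba"
  [1..3]={A}  "aba"

Original NTs in T[1,3] deriving "aba": ["A"]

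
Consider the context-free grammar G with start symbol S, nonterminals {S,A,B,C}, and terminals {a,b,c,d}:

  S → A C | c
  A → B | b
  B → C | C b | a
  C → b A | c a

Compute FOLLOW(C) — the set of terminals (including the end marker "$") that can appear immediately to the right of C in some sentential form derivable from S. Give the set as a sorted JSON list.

Compute FIRST by fixpoint:
round 1:
  A via A→b: +{b}
  B via B→a: +{a}
  C via C→b A: +{b}
  C via C→c a: +{c}
  S via S→A C: +{b}
  S via S→c: +{c}
  S: {b,c}  A: {b}  B: {a}  C: {b,c}
round 2:
  A via A→B: +{a}
  B via B→C: +{b,c}
  S via S→A C: +{a}
  S: {a,b,c}  A: {a,b}  B: {a,b,c}  C: {b,c}
round 3:
  A via A→B: +{c}
  S: {a,b,c}  A: {a,b,c}  B: {a,b,c}  C: {b,c}
round 4: (no change)
  S: {a,b,c}  A: {a,b,c}  B: {a,b,c}  C: {b,c}

FOLLOW iteration:
FOLLOW(S) := {$}
[1]
  B→C b: FOLLOW(C) ⊇ FIRST(b) = {b}; new: +{b}
  C→b A: FOLLOW(A) ⊇ FOLLOW(C) ⊇ {b}; new: +{b}
  S→A C: FOLLOW(A) ⊇ FIRST(C) = {b,c}; new: +{c}
  S→A C: FOLLOW(C) ⊇ FOLLOW(S) ⊇ {$}; new: +{$}
  S: {$}  A: {b,c}  B: {}  C: {$,b}
[2]
  A→B: FOLLOW(B) ⊇ FOLLOW(A) ⊇ {b,c}; new: +{b,c}
  B→C: FOLLOW(C) ⊇ FOLLOW(B) ⊇ {b,c}; new: +{c}
  C→b A: FOLLOW(A) ⊇ FOLLOW(C) ⊇ {$,b,c}; new: +{$}
  S: {$}  A: {$,b,c}  B: {b,c}  C: {$,b,c}
[3]
  A→B: FOLLOW(B) ⊇ FOLLOW(A) ⊇ {$,b,c}; new: +{$}
  S: {$}  A: {$,b,c}  B: {$,b,c}  C: {$,b,c}
[4] done
  S: {$}  A: {$,b,c}  B: {$,b,c}  C: {$,b,c}

FOLLOW(C) = ["$", "b", "c"]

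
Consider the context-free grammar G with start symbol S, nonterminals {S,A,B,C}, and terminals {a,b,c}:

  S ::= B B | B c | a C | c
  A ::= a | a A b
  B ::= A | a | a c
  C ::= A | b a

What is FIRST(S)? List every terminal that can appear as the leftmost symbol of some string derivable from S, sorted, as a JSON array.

FIRST sets, iterate to fixpoint:
pass 1:
  A via A→a: +{a}
  B via B→A: +{a}
  C via C→A: +{a}
  C via C→b a: +{b}
  S via S→B B: +{a}
  S via S→c: +{c}
  FIRST[S]={a,c}  FIRST[A]={a}  FIRST[B]={a}  FIRST[C]={a,b}
pass 2: (stable)
  FIRST[S]={a,c}  FIRST[A]={a}  FIRST[B]={a}  FIRST[C]={a,b}

FIRST(S) = ["a", "c"]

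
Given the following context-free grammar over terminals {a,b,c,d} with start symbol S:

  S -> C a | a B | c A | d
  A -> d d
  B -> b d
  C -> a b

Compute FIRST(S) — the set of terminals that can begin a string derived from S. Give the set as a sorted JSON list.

FIRST sets, iterate to fixpoint:
[1]
  A via A→d d: +{d}
  B via B→b d: +{b}
  C via C→a b: +{a}
  S via S→C a: +{a}
  S via S→c A: +{c}
  S via S→d: +{d}
  S: {a,c,d}  A: {d}  B: {b}  C: {a}
[2] (stable)
  S: {a,c,d}  A: {d}  B: {b}  C: {a}

FIRST(S) = ["a", "c", "d"]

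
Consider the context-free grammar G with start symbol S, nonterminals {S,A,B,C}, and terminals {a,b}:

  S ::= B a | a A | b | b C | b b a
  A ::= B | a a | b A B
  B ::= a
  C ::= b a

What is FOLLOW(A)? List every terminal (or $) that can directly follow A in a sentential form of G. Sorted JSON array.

Compute FIRST by fixpoint:
round 1:
  A via A→a a: +{a}
  A via A→b A B: +{b}
  B via B→a: +{a}
  C via C→b a: +{b}
  S via S→B a: +{a}
  S via S→b: +{b}
  S: {a,b}  A: {a,b}  B: {a}  C: {b}
round 2: done
  S: {a,b}  A: {a,b}  B: {a}  C: {b}

FOLLOW iteration:
initialize: $ ∈ FOLLOW(S)
round 1:
  A→b A B: FOLLOW(A) ⊇ FIRST(B) = {a}; new: +{a}
  A→b A B: FOLLOW(B) ⊇ FOLLOW(A) ⊇ {a}; new: +{a}
  S→a A: FOLLOW(A) ⊇ FOLLOW(S) ⊇ {$}; new: +{$}
  S→b C: FOLLOW(C) ⊇ FOLLOW(S) ⊇ {$}; new: +{$}
  S: {$}  A: {$,a}  B: {a}  C: {$}
round 2:
  A→B: FOLLOW(B) ⊇ FOLLOW(A) ⊇ {$,a}; new: +{$}
  S: {$}  A: {$,a}  B: {$,a}  C: {$}
round 3: done
  S: {$}  A: {$,a}  B: {$,a}  C: {$}

FOLLOW(A) = ["$", "a"]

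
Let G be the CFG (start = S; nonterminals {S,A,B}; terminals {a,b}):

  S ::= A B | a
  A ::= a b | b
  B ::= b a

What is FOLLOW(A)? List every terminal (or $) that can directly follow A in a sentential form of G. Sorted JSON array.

FIRST iteration:
iter 1:
  A via A→a b: +{a}
  A via A→b: +{b}
  B via B→b a: +{b}
  S via S→A B: +{a,b}
  FIRST(S)={a,b}  FIRST(A)={a,b}  FIRST(B)={b}
iter 2: done
  FIRST(S)={a,b}  FIRST(A)={a,b}  FIRST(B)={b}

FOLLOW sets:
initialize: $ ∈ FOLLOW(S)
[1]
  S→A B: FOLLOW(A) ⊇ FIRST(B) = {b}; new: +{b}
  S→A B: FOLLOW(B) ⊇ FOLLOW(S) ⊇ {$}; new: +{$}
  FOLLOW(S)={$}  FOLLOW(A)={b}  FOLLOW(B)={$}
[2] (stable)
  FOLLOW(S)={$}  FOLLOW(A)={b}  FOLLOW(B)={$}

FOLLOW(A) = ["b"]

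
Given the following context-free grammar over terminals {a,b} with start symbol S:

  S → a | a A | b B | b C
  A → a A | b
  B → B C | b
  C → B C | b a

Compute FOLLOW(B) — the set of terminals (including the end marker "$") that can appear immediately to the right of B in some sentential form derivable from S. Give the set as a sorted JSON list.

FIRST iteration:
round 1:
  A via A→a A: +{a}
  A via A→b: +{b}
  B via B→b: +{b}
  C via C→B C: +{b}
  S via S→a: +{a}
  S via S→b B: +{b}
  S: {a,b}  A: {a,b}  B: {b}  C: {b}
round 2: (stable)
  S: {a,b}  A: {a,b}  B: {b}  C: {b}

FOLLOW iteration:
seed FOLLOW(S) with $
pass 1:
  B→B C: FOLLOW(B) ⊇ FIRST(C) = {b}; new: +{b}
  B→B C: FOLLOW(C) ⊇ FOLLOW(B) ⊇ {b}; new: +{b}
  S→a A: FOLLOW(A) ⊇ FOLLOW(S) ⊇ {$}; new: +{$}
  S→b B: FOLLOW(B) ⊇ FOLLOW(S) ⊇ {$}; new: +{$}
  S→b C: FOLLOW(C) ⊇ FOLLOW(S) ⊇ {$}; new: +{$}
  FOLLOW[S]={$}  FOLLOW[A]={$}  FOLLOW[B]={$,b}  FOLLOW[C]={$,b}
pass 2: — fixpoint
  FOLLOW[S]={$}  FOLLOW[A]={$}  FOLLOW[B]={$,b}  FOLLOW[C]={$,b}

FOLLOW(B) = ["$", "b"]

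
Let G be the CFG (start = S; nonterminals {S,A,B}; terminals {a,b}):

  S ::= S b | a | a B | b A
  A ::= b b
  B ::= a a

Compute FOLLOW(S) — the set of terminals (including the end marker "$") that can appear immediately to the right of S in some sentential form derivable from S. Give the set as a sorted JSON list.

FIRST sets, iterate to fixpoint:
[1]
  A via A→b b: +{b}
  B via B→a a: +{a}
  S via S→a: +{a}
  S via S→b A: +{b}
  FIRST[S]={a,b}  FIRST[A]={b}  FIRST[B]={a}
[2] done
  FIRST[S]={a,b}  FIRST[A]={b}  FIRST[B]={a}

FOLLOW sets:
FOLLOW(S) := {$}
[1]
  S→S b: FOLLOW(S) ⊇ FIRST(b) = {b}; new: +{b}
  S→a B: FOLLOW(B) ⊇ FOLLOW(S) ⊇ {$,b}; new: +{$,b}
  S→b A: FOLLOW(A) ⊇ FOLLOW(S) ⊇ {$,b}; new: +{$,b}
  FOLLOW[S]={$,b}  FOLLOW[A]={$,b}  FOLLOW[B]={$,b}
[2] — fixpoint
  FOLLOW[S]={$,b}  FOLLOW[A]={$,b}  FOLLOW[B]={$,b}

FOLLOW(S) = ["$", "b"]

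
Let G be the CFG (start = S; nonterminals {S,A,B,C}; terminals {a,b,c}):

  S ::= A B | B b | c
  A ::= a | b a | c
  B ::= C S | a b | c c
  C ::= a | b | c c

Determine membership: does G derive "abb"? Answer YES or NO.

Convert to CNF:
  S -> A B | B T0 | c
  A -> T0 T1 | a | c
  B -> C S | T1 T0 | T2 T2
  C -> T2 T2 | a | b
  T0 -> b
  T1 -> a
  T2 -> c

CYK fill:
  T[0,0] 'a' = {A,C,T1}  orig:{A,C}
  T[1,1] 'b' = {C,T0}  orig:{C}
  T[2,2] 'b' = {C,T0}  orig:{C}
  T[0,1] 'ab' = {B}
  T[1,2] 'bb' = ∅
  T[0,2] 'abb' = {S}

S ∈ T[0,2] ⇒ YES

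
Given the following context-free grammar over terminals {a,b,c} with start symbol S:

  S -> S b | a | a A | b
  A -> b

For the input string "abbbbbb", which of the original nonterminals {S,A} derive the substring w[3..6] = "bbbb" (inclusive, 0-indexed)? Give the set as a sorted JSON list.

CNF form of G:
  S -> S T0 | T1 A | a | b
  A -> b
  T0 -> b
  T1 -> a

Fill CYK table bottom-up, restricted to cells inside w[3..6]:
  [3..3]={A,S,T0}  "b"  orig:{A,S}
  [4..4]={A,S,T0}  "b"  orig:{A,S}
  [5..5]={A,S,T0}  "b"  orig:{A,S}
  [6..6]={A,S,T0}  "b"  orig:{A,S}
  [3..4]={S}  "bb"
  [4..5]={S}  "bb"
  [5..6]={S}  "bb"
  [3..5]={S}  "bbb"
  [4..6]={S}  "bbb"
  [3..6]={S}  "bbbb"

Original NTs in T[3,6] deriving "bbbb": ["S"]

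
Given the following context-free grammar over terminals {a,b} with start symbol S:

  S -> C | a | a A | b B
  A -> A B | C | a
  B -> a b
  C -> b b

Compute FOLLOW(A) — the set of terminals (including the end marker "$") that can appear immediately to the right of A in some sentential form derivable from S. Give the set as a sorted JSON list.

FIRST iteration:
[1]
  A via A→a: +{a}
  B via B→a b: +{a}
  C via C→b b: +{b}
  S via S→C: +{b}
  S via S→a: +{a}
  S: {a,b}  A: {a}  B: {a}  C: {b}
[2]
  A via A→C: +{b}
  S: {a,b}  A: {a,b}  B: {a}  C: {b}
[3] (no change)
  S: {a,b}  A: {a,b}  B: {a}  C: {b}

FOLLOW sets:
FOLLOW(S) := {$}
round 1:
  A→A B: FOLLOW(A) ⊇ FIRST(B) = {a}; new: +{a}
  A→A B: FOLLOW(B) ⊇ FOLLOW(A) ⊇ {a}; new: +{a}
  A→C: FOLLOW(C) ⊇ FOLLOW(A) ⊇ {a}; new: +{a}
  S→C: FOLLOW(C) ⊇ FOLLOW(S) ⊇ {$}; new: +{$}
  S→a A: FOLLOW(A) ⊇ FOLLOW(S) ⊇ {$}; new: +{$}
  S→b B: FOLLOW(B) ⊇ FOLLOW(S) ⊇ {$}; new: +{$}
  FOLLOW(S)={$}  FOLLOW(A)={$,a}  FOLLOW(B)={$,a}  FOLLOW(C)={$,a}
round 2: — fixpoint
  FOLLOW(S)={$}  FOLLOW(A)={$,a}  FOLLOW(B)={$,a}  FOLLOW(C)={$,a}

FOLLOW(A) = ["$", "a"]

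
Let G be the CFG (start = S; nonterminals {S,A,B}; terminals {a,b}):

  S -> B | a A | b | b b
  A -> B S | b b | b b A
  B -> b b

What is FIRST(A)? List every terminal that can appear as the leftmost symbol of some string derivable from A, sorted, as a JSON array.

FIRST sets, iterate to fixpoint:
round 1:
  A via A→b b: +{b}
  B via B→b b: +{b}
  S via S→B: +{b}
  S via S→a A: +{a}
  FIRST[S]={a,b}  FIRST[A]={b}  FIRST[B]={b}
round 2: done
  FIRST[S]={a,b}  FIRST[A]={b}  FIRST[B]={b}

FIRST(A) = ["b"]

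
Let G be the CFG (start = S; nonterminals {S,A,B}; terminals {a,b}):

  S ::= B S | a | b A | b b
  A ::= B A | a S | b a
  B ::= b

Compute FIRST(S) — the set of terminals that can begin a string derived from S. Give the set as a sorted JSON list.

Compute FIRST by fixpoint:
round 1:
  A via A→a S: +{a}
  A via A→b a: +{b}
  B via B→b: +{b}
  S via S→B S: +{b}
  S via S→a: +{a}
  S: {a,b}  A: {a,b}  B: {b}
round 2: — fixpoint
  S: {a,b}  A: {a,b}  B: {b}

FIRST(S) = ["a", "b"]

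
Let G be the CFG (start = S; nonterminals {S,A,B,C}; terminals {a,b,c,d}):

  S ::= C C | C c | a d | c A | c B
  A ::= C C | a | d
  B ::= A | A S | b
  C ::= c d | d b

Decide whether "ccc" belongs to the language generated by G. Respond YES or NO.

Convert to CNF:
  S -> C C | C T0 | T0 A | T0 B | T3 T1
  A -> C C | a | d
  B -> A S | C C | a | b | d
  C -> T0 T1 | T1 T2
  T0 -> c
  T1 -> d
  T2 -> b
  T3 -> a

Fill CYK table bottom-up:
  cell(0,0) c: {T0}  orig:{}
  cell(1,1) c: {T0}  orig:{}
  cell(2,2) c: {T0}  orig:{}
  cell(0,1) cc: ∅
  cell(1,2) cc: ∅
  cell(0,2) ccc: ∅

S ∉ T[0,2] ⇒ NO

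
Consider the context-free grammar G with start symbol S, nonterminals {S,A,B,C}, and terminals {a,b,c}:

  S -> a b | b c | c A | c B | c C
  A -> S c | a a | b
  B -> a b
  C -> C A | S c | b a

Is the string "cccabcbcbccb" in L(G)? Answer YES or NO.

CNF form of G:
  S -> T0 A | T0 B | T0 C | T1 T2 | T2 T0
  A -> S T0 | T1 T1 | b
  B -> T1 T2
  C -> C A | S T0 | T2 T1
  T0 -> c
  T1 -> a
  T2 -> b

CYK table (by increasing span):
  cell(0,0) c: {T0}  orig:{}
  cell(1,1) c: {T0}  orig:{}
  cell(2,2) c: {T0}  orig:{}
  cell(3,3) a: {T1}  orig:{}
  cell(4,4) b: {A,T2}  orig:{A}
  cell(5,5) c: {T0}  orig:{}
  cell(6,6) b: {A,T2}  orig:{A}
  cell(7,7) c: {T0}  orig:{}
  cell(8,8) b: {A,T2}  orig:{A}
  cell(9,9) c: {T0}  orig:{}
  cell(10,10) c: {T0}  orig:{}
  cell(11,11) b: {A,T2}  orig:{A}
  cell(0,1) cc: ∅
  cell(1,2) cc: ∅
  cell(2,3) ca: ∅
  cell(3,4) ab: {B,S}
  cell(4,5) bc: {S}
  cell(5,6) cb: {S}
  cell(6,7) bc: {S}
  cell(7,8) cb: {S}
  cell(8,9) bc: {S}
  cell(9,10) cc: ∅
  cell(10,11) cb: {S}
  cell(0,2) ccc: ∅
  cell(1,3) cca: ∅
  cell(2,4) cab: {S}
  cell(3,5) abc: {A,C}
  cell(4,6) bcb: ∅
  cell(5,7) cbc: {A,C}
  cell(6,8) bcb: ∅
  cell(7,9) cbc: {A,C}
  cell(8,10) bcc: {A,C}
  cell(9,11) ccb: ∅
  cell(0,3) ccca: ∅
  cell(1,4) ccab: ∅
  cell(2,5) cabc: {A,C,S}
  cell(3,6) abcb: {C}
  cell(4,7) bcbc: ∅
  cell(5,8) cbcb: {C}
  cell(6,9) bcbc: ∅
  cell(7,10) cbcc: {S}
  cell(8,11) bccb: {C}
  cell(0,4) cccab: ∅
  cell(1,5) ccabc: {S}
  cell(2,6) cabcb: {C,S}
  cell(3,7) abcbc: ∅
  cell(4,8) bcbcb: ∅
  cell(5,9) cbcbc: ∅
  cell(6,10) bcbcc: ∅
  cell(7,11) cbccb: {S}
  cell(0,5) cccabc: ∅
  cell(1,6) ccabcb: {S}
  cell(2,7) cabcbc: {A,C}
  cell(3,8) abcbcb: ∅
  cell(4,9) bcbcbc: ∅
  cell(5,10) cbcbcc: {C}
  cell(6,11) bcbccb: ∅
  cell(0,6) cccabcb: ∅
  cell(1,7) ccabcbc: {A,C,S}
  cell(2,8) cabcbcb: {C}
  cell(3,9) abcbcbc: {C}
  cell(4,10) bcbcbcc: ∅
  cell(5,11) cbcbccb: {C}
  cell(0,7) cccabcbc: {S}
  cell(1,8) ccabcbcb: {C,S}
  cell(2,9) cabcbcbc: {C,S}
  cell(3,10) abcbcbcc: ∅
  cell(4,11) bcbcbccb: ∅
  cell(0,8) cccabcbcb: {S}
  cell(1,9) ccabcbcbc: {A,C,S}
  cell(2,10) cabcbcbcc: {A,C}
  cell(3,11) abcbcbccb: ∅
  cell(0,9) cccabcbcbc: {A,C,S}
  cell(1,10) ccabcbcbcc: {A,C,S}
  cell(2,11) cabcbcbccb: {C}
  cell(0,10) cccabcbcbcc: {A,C,S}
  cell(1,11) ccabcbcbccb: {C,S}
  cell(0,11) cccabcbcbccb: {C,S}

S ∈ T[0,11] ⇒ YES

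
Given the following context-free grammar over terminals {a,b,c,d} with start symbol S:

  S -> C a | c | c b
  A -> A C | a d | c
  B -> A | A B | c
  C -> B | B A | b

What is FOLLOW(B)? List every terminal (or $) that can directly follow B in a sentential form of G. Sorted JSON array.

Compute FIRST by fixpoint:
round 1:
  A via A→a d: +{a}
  A via A→c: +{c}
  B via B→A: +{a,c}
  C via C→B: +{a,c}
  C via C→b: +{b}
  S via S→C a: +{a,b,c}
  S: {a,b,c}  A: {a,c}  B: {a,c}  C: {a,b,c}
round 2: done
  S: {a,b,c}  A: {a,c}  B: {a,c}  C: {a,b,c}

FOLLOW sets:
FOLLOW(S) := {$}
iter 1:
  A→A C: FOLLOW(A) ⊇ FIRST(C) = {a,b,c}; new: +{a,b,c}
  A→A C: FOLLOW(C) ⊇ FOLLOW(A) ⊇ {a,b,c}; new: +{a,b,c}
  C→B: FOLLOW(B) ⊇ FOLLOW(C) ⊇ {a,b,c}; new: +{a,b,c}
  FOLLOW(S)={$}  FOLLOW(A)={a,b,c}  FOLLOW(B)={a,b,c}  FOLLOW(C)={a,b,c}
iter 2: — fixpoint
  FOLLOW(S)={$}  FOLLOW(A)={a,b,c}  FOLLOW(B)={a,b,c}  FOLLOW(C)={a,b,c}

FOLLOW(B) = ["a", "b", "c"]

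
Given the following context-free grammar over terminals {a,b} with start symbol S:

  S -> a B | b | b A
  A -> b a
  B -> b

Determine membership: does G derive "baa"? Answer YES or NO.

CNF form of G:
  S -> T0 A | T1 B | b
  A -> T0 T1
  B -> b
  T0 -> b
  T1 -> a

CYK fill:
  T[0,0] 'b' = {B,S,T0}  orig:{B,S}
  T[1,1] 'a' = {T1}  orig:{}
  T[2,2] 'a' = {T1}  orig:{}
  T[0,1] 'ba' = {A}
  T[1,2] 'aa' = ∅
  T[0,2] 'baa' = ∅

S ∉ T[0,2] ⇒ NO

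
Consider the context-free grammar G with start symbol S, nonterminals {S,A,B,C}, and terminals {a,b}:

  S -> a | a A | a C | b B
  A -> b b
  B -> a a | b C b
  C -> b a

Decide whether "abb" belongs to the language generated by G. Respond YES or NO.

Convert to CNF:
  S -> T0 B | T1 A | T1 C | a
  A -> T0 T0
  B -> T0 X2 | T1 T1
  C -> T0 T1
  T0 -> b
  T1 -> a
  X2 -> C T0

CYK table (by increasing span):
  [0..0]={S,T1}  "a"  orig:{S}
  [1..1]={T0}  "b"  orig:{}
  [2..2]={T0}  "b"  orig:{}
  [0..1]=∅  "ab"
  [1..2]={A}  "bb"
  [0..2]={S}  "abb"

S ∈ T[0,2] ⇒ YES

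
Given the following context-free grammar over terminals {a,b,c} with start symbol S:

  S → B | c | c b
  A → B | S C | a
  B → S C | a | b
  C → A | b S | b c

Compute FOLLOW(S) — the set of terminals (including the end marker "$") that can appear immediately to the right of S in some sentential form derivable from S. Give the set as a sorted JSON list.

Compute FIRST by fixpoint:
round 1:
  A via A→a: +{a}
  B via B→a: +{a}
  B via B→b: +{b}
  C via C→A: +{a}
  C via C→b S: +{b}
  S via S→B: +{a,b}
  S via S→c: +{c}
  FIRST[S]={a,b,c}  FIRST[A]={a}  FIRST[B]={a,b}  FIRST[C]={a,b}
round 2:
  A via A→B: +{b}
  A via A→S C: +{c}
  B via B→S C: +{c}
  C via C→A: +{c}
  FIRST[S]={a,b,c}  FIRST[A]={a,b,c}  FIRST[B]={a,b,c}  FIRST[C]={a,b,c}
round 3: (stable)
  FIRST[S]={a,b,c}  FIRST[A]={a,b,c}  FIRST[B]={a,b,c}  FIRST[C]={a,b,c}

FOLLOW iteration:
initialize: $ ∈ FOLLOW(S)
iter 1:
  A→S C: FOLLOW(S) ⊇ FIRST(C) = {a,b,c}; new: +{a,b,c}
  S→B: FOLLOW(B) ⊇ FOLLOW(S) ⊇ {$,a,b,c}; new: +{$,a,b,c}
  FOLLOW[S]={$,a,b,c}  FOLLOW[A]={}  FOLLOW[B]={$,a,b,c}  FOLLOW[C]={}
iter 2:
  B→S C: FOLLOW(C) ⊇ FOLLOW(B) ⊇ {$,a,b,c}; new: +{$,a,b,c}
  C→A: FOLLOW(A) ⊇ FOLLOW(C) ⊇ {$,a,b,c}; new: +{$,a,b,c}
  FOLLOW[S]={$,a,b,c}  FOLLOW[A]={$,a,b,c}  FOLLOW[B]={$,a,b,c}  FOLLOW[C]={$,a,b,c}
iter 3: done
  FOLLOW[S]={$,a,b,c}  FOLLOW[A]={$,a,b,c}  FOLLOW[B]={$,a,b,c}  FOLLOW[C]={$,a,b,c}

FOLLOW(S) = ["$", "a", "b", "c"]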